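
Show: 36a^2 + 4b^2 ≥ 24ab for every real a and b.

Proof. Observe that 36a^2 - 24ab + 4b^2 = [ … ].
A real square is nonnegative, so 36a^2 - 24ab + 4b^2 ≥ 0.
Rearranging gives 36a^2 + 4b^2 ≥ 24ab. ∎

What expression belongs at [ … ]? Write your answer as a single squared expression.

(6a - 2b)^2

36a^2 - 24ab + 4b^2 is a perfect-square trinomial: the outer terms are (6a)^2 and (2b)^2, and the cross term is -2·6a·2b.
So 36a^2 - 24ab + 4b^2 = (6a - 2b)^2 ≥ 0.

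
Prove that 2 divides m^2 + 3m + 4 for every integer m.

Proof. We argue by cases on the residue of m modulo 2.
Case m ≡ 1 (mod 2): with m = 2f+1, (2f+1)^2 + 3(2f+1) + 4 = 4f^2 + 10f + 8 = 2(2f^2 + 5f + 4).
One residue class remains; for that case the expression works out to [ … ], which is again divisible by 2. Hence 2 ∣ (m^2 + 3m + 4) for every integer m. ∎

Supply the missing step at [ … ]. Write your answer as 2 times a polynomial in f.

Only m ≡ 0 (mod 2) is unaccounted for. Put m = 2f:
(2f)^2 + 3(2f) + 4 expands to 4f^2 + 6f + 4,
and factoring out 2 leaves 2(2f^2 + 3f + 2).

2(2f^2 + 3f + 2)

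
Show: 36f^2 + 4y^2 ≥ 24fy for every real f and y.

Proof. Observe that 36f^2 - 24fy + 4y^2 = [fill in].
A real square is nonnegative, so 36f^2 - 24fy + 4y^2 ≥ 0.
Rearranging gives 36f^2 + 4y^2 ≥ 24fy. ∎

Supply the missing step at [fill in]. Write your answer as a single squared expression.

(6f - 2y)^2

36f^2 - 24fy + 4y^2 is a perfect-square trinomial: the outer terms are (6f)^2 and (2y)^2, and the cross term is -2·6f·2y.
So 36f^2 - 24fy + 4y^2 = (6f - 2y)^2 ≥ 0.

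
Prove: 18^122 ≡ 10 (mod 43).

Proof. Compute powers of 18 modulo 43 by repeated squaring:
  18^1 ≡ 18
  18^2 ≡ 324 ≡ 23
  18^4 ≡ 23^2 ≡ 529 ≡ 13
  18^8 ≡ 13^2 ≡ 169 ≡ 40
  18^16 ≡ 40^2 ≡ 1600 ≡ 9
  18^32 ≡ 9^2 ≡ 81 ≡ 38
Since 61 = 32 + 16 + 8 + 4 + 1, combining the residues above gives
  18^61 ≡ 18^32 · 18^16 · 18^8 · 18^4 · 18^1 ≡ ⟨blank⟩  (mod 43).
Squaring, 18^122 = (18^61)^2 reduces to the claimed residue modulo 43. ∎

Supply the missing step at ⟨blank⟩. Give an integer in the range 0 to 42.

28

Multiply the listed residues: 38 · 9 · 40 · 13 · 18 = 342 → 13680 → 177840 → 3201120.
Reducing modulo 43: 3201120 = 74444·43 + 28, so 18^61 ≡ 28.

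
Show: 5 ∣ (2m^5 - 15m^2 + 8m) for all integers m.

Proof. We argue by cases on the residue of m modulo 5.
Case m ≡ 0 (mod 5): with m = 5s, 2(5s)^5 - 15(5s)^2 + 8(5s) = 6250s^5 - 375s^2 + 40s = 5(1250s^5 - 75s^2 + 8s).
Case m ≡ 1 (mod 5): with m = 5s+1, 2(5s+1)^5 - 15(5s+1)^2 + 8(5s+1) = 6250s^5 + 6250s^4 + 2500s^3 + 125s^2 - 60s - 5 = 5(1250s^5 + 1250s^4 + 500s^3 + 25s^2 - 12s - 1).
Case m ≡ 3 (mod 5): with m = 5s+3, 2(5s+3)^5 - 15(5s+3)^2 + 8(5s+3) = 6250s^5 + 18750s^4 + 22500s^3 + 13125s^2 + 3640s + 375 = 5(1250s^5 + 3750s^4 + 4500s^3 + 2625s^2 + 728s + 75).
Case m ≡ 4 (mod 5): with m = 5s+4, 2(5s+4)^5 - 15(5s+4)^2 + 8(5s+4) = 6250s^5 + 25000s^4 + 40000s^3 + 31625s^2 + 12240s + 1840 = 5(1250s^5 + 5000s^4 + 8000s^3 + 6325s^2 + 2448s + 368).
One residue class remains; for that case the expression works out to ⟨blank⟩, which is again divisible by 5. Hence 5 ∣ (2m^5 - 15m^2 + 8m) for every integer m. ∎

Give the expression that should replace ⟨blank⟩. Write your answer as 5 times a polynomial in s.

5(1250s^5 + 2500s^4 + 2000s^3 + 725s^2 + 108s + 4)

Only m ≡ 2 (mod 5) is unaccounted for. Put m = 5s+2:
2(5s+2)^5 - 15(5s+2)^2 + 8(5s+2) expands to 6250s^5 + 12500s^4 + 10000s^3 + 3625s^2 + 540s + 20,
and factoring out 5 leaves 5(1250s^5 + 2500s^4 + 2000s^3 + 725s^2 + 108s + 4).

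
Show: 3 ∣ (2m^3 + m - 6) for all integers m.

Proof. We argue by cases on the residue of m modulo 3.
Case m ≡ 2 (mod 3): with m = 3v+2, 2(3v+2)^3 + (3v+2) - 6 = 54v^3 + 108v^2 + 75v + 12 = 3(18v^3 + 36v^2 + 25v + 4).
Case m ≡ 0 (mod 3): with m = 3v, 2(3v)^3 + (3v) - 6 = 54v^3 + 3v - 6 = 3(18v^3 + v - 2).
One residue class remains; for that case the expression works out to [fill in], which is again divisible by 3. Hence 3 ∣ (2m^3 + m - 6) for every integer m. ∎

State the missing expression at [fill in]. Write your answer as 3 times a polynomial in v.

3(18v^3 + 18v^2 + 7v - 1)

Only m ≡ 1 (mod 3) is unaccounted for. Put m = 3v+1:
2(3v+1)^3 + (3v+1) - 6 expands to 54v^3 + 54v^2 + 21v - 3,
and factoring out 3 leaves 3(18v^3 + 18v^2 + 7v - 1).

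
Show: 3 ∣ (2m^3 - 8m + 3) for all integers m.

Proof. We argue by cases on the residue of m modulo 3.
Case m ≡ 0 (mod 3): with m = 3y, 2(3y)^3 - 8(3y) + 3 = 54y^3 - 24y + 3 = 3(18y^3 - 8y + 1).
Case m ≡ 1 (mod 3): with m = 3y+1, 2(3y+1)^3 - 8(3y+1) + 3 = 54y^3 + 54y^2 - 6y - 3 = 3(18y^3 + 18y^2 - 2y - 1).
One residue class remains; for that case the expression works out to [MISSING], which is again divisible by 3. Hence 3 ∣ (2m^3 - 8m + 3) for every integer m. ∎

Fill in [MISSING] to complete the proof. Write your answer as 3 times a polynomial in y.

3(18y^3 + 36y^2 + 16y + 1)

The residues treated are {0, 1}, so the missing case is m ≡ 2 (mod 3); write m = 3y+2.
Then 2(3y+2)^3 - 8(3y+2) + 3 = 54y^3 + 108y^2 + 48y + 3 = 3(18y^3 + 36y^2 + 16y + 1).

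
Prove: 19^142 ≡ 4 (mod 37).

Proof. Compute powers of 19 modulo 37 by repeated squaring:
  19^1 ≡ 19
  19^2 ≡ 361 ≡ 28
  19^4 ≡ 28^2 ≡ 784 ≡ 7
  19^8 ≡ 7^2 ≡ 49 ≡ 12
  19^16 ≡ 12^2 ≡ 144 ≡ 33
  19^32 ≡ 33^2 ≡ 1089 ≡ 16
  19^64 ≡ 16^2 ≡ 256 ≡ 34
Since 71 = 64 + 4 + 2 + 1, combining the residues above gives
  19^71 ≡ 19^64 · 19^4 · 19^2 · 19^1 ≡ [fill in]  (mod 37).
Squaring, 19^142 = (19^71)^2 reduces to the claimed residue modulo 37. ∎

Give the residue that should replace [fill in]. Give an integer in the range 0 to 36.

2

19^64 · 19^4 · 19^2 · 19^1 ≡ 34 · 7 · 28 · 19 = 126616.
126616 mod 37 = 2, so 19^71 ≡ 2 (mod 37).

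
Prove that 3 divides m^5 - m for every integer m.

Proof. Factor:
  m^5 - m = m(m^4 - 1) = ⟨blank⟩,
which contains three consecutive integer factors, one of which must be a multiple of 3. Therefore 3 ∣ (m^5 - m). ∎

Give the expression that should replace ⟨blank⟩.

m^4 - 1 = (m^2 - 1)(m^2 + 1), and m^2 - 1 = (m-1)(m+1).
So m(m^4 - 1) = (m - 1)m(m + 1)(m^2 + 1).

(m - 1)m(m + 1)(m^2 + 1)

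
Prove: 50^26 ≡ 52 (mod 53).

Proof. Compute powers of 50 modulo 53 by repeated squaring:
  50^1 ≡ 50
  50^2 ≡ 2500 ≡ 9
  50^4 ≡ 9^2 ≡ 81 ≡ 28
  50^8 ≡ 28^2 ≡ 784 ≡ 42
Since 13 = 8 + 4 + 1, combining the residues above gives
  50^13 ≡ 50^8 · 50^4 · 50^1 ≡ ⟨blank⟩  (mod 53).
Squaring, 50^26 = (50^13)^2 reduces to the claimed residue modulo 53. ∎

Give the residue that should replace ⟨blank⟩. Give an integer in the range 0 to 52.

50^8 · 50^4 · 50^1 ≡ 42 · 28 · 50 = 58800.
58800 mod 53 = 23, so 50^13 ≡ 23 (mod 53).

23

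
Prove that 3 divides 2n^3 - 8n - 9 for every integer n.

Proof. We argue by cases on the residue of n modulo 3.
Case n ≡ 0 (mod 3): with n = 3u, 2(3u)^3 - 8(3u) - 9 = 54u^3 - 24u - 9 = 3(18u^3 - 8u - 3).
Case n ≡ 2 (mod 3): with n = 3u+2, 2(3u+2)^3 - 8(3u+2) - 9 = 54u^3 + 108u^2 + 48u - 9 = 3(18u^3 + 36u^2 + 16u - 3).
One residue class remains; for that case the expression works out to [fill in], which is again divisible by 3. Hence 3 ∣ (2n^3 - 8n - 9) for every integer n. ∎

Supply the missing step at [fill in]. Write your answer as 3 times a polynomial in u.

The residues treated are {0, 2}, so the missing case is n ≡ 1 (mod 3); write n = 3u+1.
Then 2(3u+1)^3 - 8(3u+1) - 9 = 54u^3 + 54u^2 - 6u - 15 = 3(18u^3 + 18u^2 - 2u - 5).

3(18u^3 + 18u^2 - 2u - 5)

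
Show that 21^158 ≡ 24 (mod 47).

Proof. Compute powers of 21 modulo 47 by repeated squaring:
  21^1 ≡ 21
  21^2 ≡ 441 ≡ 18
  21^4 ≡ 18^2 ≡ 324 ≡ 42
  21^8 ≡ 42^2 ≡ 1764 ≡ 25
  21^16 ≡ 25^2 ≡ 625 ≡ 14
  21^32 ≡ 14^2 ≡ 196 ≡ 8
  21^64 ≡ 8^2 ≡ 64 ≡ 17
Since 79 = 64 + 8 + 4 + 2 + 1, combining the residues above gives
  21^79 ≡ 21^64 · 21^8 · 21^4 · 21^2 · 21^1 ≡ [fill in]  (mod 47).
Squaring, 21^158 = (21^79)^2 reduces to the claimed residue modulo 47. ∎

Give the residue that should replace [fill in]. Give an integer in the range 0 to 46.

Multiply the listed residues: 17 · 25 · 42 · 18 · 21 = 425 → 17850 → 321300 → 6747300.
Reducing modulo 47: 6747300 = 143559·47 + 27, so 21^79 ≡ 27.

27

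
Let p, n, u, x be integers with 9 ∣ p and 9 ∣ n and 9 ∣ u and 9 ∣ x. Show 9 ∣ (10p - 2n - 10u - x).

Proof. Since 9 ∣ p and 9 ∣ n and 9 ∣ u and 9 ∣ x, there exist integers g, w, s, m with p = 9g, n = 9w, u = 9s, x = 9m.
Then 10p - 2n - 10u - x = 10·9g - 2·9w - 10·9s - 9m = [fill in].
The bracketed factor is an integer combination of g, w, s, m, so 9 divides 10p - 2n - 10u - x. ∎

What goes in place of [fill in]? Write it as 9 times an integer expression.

Pull the common 9 out of every term: 10·9g - 2·9w - 10·9s - 9m = 9(10g - m - 10s - 2w).
10g - m - 10s - 2w is an integer, which exhibits the divisibility.

9(10g - m - 10s - 2w)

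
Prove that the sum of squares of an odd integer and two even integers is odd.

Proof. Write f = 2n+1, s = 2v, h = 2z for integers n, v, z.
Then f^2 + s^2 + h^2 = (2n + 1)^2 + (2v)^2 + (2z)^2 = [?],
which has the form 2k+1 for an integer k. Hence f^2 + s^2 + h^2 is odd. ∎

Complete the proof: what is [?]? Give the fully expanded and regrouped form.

2(2n^2 + 2n + 2v^2 + 2z^2) + 1

Expanding: (2n + 1)^2 + (2v)^2 + (2z)^2 = 4n^2 + 4n + 4v^2 + 4z^2 + 1.
Every term except the constant is even, so this is 2(2n^2 + 2n + 2v^2 + 2z^2) + 1,
and 2n^2 + 2n + 2v^2 + 2z^2 ∈ ℤ gives the required form.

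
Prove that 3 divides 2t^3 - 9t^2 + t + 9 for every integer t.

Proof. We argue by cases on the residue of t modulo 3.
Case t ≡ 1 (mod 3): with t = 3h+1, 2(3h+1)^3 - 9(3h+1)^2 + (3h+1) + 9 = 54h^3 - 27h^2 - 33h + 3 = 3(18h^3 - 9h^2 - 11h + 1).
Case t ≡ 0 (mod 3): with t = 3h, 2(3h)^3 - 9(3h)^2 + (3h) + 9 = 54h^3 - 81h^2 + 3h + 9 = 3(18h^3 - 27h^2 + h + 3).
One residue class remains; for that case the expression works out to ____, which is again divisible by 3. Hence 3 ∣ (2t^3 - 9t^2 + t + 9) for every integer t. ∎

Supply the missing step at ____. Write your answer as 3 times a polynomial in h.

3(18h^3 + 9h^2 - 11h - 3)

Only t ≡ 2 (mod 3) is unaccounted for. Put t = 3h+2:
2(3h+2)^3 - 9(3h+2)^2 + (3h+2) + 9 expands to 54h^3 + 27h^2 - 33h - 9,
and factoring out 3 leaves 3(18h^3 + 9h^2 - 11h - 3).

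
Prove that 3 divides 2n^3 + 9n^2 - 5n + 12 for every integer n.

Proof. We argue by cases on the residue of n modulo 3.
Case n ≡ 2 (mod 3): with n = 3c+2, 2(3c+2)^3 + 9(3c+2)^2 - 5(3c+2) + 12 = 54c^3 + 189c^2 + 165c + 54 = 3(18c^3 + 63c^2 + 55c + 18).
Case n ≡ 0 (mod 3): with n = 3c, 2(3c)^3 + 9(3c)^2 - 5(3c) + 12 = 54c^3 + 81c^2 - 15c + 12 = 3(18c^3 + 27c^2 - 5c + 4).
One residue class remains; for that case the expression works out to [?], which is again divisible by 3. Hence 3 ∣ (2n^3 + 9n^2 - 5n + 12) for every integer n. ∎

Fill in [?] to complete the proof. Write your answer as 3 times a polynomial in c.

3(18c^3 + 45c^2 + 19c + 6)

Only n ≡ 1 (mod 3) is unaccounted for. Put n = 3c+1:
2(3c+1)^3 + 9(3c+1)^2 - 5(3c+1) + 12 expands to 54c^3 + 135c^2 + 57c + 18,
and factoring out 3 leaves 3(18c^3 + 45c^2 + 19c + 6).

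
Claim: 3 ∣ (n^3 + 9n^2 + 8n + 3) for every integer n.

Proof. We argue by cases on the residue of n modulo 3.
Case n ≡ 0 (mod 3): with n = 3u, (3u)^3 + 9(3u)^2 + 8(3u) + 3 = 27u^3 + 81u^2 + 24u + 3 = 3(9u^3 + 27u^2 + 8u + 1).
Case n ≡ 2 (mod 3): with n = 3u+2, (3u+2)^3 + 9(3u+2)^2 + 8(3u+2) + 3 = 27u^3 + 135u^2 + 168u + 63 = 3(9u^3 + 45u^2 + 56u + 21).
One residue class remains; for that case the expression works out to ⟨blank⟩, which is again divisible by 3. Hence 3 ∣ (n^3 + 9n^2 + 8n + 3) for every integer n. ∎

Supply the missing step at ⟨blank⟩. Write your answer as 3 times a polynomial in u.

3(9u^3 + 36u^2 + 29u + 7)

Only n ≡ 1 (mod 3) is unaccounted for. Put n = 3u+1:
(3u+1)^3 + 9(3u+1)^2 + 8(3u+1) + 3 expands to 27u^3 + 108u^2 + 87u + 21,
and factoring out 3 leaves 3(9u^3 + 36u^2 + 29u + 7).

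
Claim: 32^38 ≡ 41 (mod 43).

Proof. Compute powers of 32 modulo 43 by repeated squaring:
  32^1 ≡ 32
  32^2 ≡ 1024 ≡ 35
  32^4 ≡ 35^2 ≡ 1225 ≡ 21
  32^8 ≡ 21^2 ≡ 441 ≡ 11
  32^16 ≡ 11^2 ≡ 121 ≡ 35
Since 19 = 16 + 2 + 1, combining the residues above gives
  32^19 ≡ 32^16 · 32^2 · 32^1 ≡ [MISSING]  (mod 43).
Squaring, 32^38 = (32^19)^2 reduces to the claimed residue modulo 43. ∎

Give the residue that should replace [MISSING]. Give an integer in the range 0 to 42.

Multiply the listed residues: 35 · 35 · 32 = 1225 → 39200.
Reducing modulo 43: 39200 = 911·43 + 27, so 32^19 ≡ 27.

27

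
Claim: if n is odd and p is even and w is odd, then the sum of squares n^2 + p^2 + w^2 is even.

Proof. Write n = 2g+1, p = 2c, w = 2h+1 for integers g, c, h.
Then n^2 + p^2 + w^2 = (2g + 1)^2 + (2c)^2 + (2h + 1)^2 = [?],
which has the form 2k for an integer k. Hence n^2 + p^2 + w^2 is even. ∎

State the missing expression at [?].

Expanding: (2g + 1)^2 + (2c)^2 + (2h + 1)^2 = 4c^2 + 4g^2 + 4g + 4h^2 + 4h + 2.
Every term is even; pulling out the factor of 2 gives 2(2c^2 + 2g^2 + 2g + 2h^2 + 2h + 1).

2(2c^2 + 2g^2 + 2g + 2h^2 + 2h + 1)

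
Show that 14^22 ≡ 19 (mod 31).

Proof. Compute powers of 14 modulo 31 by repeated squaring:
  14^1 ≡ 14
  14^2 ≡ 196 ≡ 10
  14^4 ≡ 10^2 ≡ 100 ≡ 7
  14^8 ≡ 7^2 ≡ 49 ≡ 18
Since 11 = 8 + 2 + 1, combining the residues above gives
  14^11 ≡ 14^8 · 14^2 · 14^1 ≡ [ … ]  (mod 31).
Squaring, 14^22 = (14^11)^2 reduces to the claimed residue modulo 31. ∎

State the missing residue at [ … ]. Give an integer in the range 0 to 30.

Multiply the listed residues: 18 · 10 · 14 = 180 → 2520.
Reducing modulo 31: 2520 = 81·31 + 9, so 14^11 ≡ 9.

9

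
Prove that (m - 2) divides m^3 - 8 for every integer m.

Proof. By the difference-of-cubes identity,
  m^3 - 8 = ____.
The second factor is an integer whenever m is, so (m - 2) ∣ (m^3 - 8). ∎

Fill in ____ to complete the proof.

(m - 2)(m^2 + 2m + 4)

Polynomial division of m^3 - 8 by m - 2 leaves remainder 0 and quotient m^2 + 2m + 4.
Hence m^3 - 8 = (m - 2)(m^2 + 2m + 4).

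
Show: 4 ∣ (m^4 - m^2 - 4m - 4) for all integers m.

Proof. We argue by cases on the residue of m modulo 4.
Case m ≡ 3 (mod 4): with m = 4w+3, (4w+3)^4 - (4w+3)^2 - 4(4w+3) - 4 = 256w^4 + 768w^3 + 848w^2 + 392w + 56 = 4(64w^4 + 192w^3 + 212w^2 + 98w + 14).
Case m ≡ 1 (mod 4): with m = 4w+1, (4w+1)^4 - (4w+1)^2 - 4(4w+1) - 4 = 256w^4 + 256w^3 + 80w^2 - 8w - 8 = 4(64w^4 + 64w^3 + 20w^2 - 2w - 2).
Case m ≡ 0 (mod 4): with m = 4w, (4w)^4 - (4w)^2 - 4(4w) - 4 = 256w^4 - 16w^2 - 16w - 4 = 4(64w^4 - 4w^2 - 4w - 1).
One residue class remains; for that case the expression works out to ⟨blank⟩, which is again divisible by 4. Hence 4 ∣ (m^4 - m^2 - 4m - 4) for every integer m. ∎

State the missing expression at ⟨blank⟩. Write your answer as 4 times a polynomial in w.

4(64w^4 + 128w^3 + 92w^2 + 24w)

The residues treated are {3, 1, 0}, so the missing case is m ≡ 2 (mod 4); write m = 4w+2.
Then (4w+2)^4 - (4w+2)^2 - 4(4w+2) - 4 = 256w^4 + 512w^3 + 368w^2 + 96w = 4(64w^4 + 128w^3 + 92w^2 + 24w).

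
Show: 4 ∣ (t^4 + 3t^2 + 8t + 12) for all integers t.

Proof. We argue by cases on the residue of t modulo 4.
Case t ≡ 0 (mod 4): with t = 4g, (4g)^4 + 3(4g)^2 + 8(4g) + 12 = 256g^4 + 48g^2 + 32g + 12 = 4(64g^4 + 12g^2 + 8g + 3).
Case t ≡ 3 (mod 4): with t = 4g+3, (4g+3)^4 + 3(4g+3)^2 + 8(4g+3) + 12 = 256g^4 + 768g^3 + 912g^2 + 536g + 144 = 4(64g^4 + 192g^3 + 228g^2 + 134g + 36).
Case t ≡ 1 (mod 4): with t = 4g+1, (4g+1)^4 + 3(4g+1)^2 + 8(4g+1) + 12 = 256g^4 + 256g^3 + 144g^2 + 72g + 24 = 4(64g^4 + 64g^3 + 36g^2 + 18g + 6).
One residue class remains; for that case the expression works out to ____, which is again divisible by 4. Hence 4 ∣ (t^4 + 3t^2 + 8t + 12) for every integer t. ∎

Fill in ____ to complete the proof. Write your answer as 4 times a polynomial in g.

4(64g^4 + 128g^3 + 108g^2 + 52g + 14)

The residues treated are {0, 3, 1}, so the missing case is t ≡ 2 (mod 4); write t = 4g+2.
Then (4g+2)^4 + 3(4g+2)^2 + 8(4g+2) + 12 = 256g^4 + 512g^3 + 432g^2 + 208g + 56 = 4(64g^4 + 128g^3 + 108g^2 + 52g + 14).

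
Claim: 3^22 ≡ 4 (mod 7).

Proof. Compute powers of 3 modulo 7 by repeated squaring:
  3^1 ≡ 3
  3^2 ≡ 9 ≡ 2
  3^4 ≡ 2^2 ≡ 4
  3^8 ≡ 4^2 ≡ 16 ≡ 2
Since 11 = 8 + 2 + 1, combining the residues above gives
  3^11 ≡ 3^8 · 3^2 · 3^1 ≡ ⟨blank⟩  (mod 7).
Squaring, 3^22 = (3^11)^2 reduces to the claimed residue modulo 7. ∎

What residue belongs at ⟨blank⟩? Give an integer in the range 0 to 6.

Multiply the listed residues: 2 · 2 · 3 = 4 → 12.
Reducing modulo 7: 12 = 1·7 + 5, so 3^11 ≡ 5.

5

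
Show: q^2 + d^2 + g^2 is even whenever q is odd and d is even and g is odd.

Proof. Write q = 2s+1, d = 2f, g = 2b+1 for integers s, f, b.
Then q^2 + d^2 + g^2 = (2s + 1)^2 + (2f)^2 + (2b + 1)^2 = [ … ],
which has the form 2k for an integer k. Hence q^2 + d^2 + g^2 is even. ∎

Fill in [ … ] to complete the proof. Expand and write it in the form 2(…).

Expanding: (2s + 1)^2 + (2f)^2 + (2b + 1)^2 = 4b^2 + 4b + 4f^2 + 4s^2 + 4s + 2.
Every term is even; pulling out the factor of 2 gives 2(2b^2 + 2b + 2f^2 + 2s^2 + 2s + 1).

2(2b^2 + 2b + 2f^2 + 2s^2 + 2s + 1)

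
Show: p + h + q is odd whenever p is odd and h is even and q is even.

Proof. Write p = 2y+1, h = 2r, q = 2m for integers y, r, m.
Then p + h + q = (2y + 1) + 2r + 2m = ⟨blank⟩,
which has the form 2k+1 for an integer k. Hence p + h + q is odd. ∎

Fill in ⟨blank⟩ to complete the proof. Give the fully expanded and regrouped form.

2(m + r + y) + 1

(2y + 1) + 2r + 2m = 2m + 2r + 2y + 1
= 2(m + r + y) + 1.
Since m + r + y is an integer, the sum is of the form 2k+1 for an integer k.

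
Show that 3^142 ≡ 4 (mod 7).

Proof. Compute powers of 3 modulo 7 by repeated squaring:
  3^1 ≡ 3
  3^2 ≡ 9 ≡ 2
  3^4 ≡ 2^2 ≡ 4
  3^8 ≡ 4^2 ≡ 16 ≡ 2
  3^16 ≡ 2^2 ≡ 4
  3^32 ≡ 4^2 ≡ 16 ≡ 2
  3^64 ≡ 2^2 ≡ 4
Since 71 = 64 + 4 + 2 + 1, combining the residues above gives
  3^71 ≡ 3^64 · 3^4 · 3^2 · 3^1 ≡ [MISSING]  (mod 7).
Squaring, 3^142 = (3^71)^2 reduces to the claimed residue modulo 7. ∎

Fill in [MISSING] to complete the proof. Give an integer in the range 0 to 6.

5

3^64 · 3^4 · 3^2 · 3^1 ≡ 4 · 4 · 2 · 3 = 96.
96 mod 7 = 5, so 3^71 ≡ 5 (mod 7).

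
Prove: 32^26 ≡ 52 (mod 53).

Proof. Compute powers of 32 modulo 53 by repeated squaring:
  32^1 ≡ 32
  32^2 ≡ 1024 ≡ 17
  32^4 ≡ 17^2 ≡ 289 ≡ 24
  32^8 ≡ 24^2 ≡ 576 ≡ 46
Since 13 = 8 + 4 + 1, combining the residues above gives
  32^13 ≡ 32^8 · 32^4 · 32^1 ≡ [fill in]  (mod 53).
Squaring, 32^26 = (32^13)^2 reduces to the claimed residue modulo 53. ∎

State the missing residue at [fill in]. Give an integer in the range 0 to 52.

30

32^8 · 32^4 · 32^1 ≡ 46 · 24 · 32 = 35328.
35328 mod 53 = 30, so 32^13 ≡ 30 (mod 53).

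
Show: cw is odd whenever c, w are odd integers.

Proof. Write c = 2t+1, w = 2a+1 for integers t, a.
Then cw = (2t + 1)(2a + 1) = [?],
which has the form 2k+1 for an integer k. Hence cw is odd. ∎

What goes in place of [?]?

(2t + 1)(2a + 1) = 4at + 2a + 2t + 1
= 2(2at + a + t) + 1.
Since 2at + a + t is an integer, the product is of the form 2k+1 for an integer k.

2(2at + a + t) + 1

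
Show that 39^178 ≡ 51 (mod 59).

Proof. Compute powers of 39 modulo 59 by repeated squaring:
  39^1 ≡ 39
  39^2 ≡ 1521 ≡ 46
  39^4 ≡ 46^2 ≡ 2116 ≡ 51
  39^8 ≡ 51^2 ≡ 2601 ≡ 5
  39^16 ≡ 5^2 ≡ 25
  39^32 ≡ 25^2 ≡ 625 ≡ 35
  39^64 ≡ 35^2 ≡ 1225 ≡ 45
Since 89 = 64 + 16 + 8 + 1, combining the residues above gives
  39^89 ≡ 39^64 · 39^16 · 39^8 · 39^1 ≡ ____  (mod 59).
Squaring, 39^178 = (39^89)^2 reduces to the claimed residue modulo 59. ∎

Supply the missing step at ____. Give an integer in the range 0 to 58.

13

Multiply the listed residues: 45 · 25 · 5 · 39 = 1125 → 5625 → 219375.
Reducing modulo 59: 219375 = 3718·59 + 13, so 39^89 ≡ 13.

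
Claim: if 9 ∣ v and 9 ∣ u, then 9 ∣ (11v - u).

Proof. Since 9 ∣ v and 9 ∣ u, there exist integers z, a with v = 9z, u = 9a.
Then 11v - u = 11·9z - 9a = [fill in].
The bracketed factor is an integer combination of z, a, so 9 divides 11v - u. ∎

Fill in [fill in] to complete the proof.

9(-a + 11z)

Pull the common 9 out of every term: 11·9z - 9a = 9(-a + 11z).
-a + 11z is an integer, which exhibits the divisibility.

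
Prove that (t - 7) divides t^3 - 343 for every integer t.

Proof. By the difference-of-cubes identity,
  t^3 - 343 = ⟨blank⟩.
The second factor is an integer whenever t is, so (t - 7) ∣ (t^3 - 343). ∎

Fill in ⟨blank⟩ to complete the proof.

(t - 7)(t^2 + 7t + 49)

Polynomial division of t^3 - 343 by t - 7 leaves remainder 0 and quotient t^2 + 7t + 49.
Hence t^3 - 343 = (t - 7)(t^2 + 7t + 49).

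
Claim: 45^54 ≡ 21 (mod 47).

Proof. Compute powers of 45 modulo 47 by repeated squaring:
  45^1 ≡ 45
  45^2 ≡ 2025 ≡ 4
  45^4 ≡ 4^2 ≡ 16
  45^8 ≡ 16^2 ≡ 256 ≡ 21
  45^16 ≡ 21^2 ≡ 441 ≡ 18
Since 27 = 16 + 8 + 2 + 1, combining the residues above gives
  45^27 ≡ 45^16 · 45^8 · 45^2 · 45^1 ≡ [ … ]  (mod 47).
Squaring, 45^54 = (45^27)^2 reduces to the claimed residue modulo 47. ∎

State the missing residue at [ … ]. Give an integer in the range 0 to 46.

31

45^16 · 45^8 · 45^2 · 45^1 ≡ 18 · 21 · 4 · 45 = 68040.
68040 mod 47 = 31, so 45^27 ≡ 31 (mod 47).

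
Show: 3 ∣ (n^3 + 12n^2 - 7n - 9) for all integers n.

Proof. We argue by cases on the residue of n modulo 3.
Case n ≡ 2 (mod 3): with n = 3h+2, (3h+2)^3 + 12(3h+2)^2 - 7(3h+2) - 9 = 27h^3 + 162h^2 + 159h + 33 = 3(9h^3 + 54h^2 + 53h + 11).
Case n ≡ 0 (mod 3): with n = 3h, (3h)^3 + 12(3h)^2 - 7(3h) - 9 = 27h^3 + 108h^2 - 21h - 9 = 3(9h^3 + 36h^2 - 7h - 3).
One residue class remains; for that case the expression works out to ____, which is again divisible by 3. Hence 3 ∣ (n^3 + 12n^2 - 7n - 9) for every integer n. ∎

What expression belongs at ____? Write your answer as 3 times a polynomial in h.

The residues treated are {2, 0}, so the missing case is n ≡ 1 (mod 3); write n = 3h+1.
Then (3h+1)^3 + 12(3h+1)^2 - 7(3h+1) - 9 = 27h^3 + 135h^2 + 60h - 3 = 3(9h^3 + 45h^2 + 20h - 1).

3(9h^3 + 45h^2 + 20h - 1)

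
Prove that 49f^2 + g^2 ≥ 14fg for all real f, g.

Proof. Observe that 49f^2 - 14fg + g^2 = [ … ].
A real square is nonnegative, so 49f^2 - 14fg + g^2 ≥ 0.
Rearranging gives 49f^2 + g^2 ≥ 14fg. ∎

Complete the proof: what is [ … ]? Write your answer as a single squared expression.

The leading and trailing coefficients are 7^2 and 1^2, and 14 = 2·7·1, so the trinomial is (7f - g)^2.
Hence 49f^2 - 14fg + g^2 ≥ 0.

(7f - g)^2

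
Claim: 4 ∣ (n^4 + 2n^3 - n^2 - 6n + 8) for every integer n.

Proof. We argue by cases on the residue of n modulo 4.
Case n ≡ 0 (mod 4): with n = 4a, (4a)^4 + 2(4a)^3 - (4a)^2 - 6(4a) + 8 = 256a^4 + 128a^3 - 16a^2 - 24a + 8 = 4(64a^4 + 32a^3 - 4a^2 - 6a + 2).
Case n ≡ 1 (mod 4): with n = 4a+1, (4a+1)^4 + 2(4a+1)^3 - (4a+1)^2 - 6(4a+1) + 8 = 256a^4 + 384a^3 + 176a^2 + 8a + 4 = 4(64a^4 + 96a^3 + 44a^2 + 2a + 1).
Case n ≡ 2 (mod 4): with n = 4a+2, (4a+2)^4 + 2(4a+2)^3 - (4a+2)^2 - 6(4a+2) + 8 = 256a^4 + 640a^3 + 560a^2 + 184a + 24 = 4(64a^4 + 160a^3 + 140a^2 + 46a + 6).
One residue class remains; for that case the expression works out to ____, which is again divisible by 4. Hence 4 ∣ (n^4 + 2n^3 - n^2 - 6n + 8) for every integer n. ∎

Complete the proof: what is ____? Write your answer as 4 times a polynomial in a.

4(64a^4 + 224a^3 + 284a^2 + 150a + 29)

Only n ≡ 3 (mod 4) is unaccounted for. Put n = 4a+3:
(4a+3)^4 + 2(4a+3)^3 - (4a+3)^2 - 6(4a+3) + 8 expands to 256a^4 + 896a^3 + 1136a^2 + 600a + 116,
and factoring out 4 leaves 4(64a^4 + 224a^3 + 284a^2 + 150a + 29).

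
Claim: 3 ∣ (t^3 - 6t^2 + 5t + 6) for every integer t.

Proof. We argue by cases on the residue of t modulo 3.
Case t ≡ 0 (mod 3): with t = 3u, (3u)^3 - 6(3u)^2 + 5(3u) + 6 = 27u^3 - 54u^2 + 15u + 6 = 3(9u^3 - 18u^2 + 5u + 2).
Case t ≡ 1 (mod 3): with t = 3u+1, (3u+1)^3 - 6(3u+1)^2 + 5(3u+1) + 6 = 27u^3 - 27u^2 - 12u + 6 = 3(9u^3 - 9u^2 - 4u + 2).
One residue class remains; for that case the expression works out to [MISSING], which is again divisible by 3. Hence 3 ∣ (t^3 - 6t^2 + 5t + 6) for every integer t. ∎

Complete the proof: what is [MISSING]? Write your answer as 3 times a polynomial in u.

Only t ≡ 2 (mod 3) is unaccounted for. Put t = 3u+2:
(3u+2)^3 - 6(3u+2)^2 + 5(3u+2) + 6 expands to 27u^3 - 21u,
and factoring out 3 leaves 3(9u^3 - 7u).

3(9u^3 - 7u)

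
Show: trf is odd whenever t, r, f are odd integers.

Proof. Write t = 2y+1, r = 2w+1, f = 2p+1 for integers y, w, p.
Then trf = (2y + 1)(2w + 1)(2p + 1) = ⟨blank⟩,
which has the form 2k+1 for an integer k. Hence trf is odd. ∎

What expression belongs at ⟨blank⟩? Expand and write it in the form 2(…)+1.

2(4pwy + 2pw + 2py + p + 2wy + w + y) + 1

Expanding: (2y + 1)(2w + 1)(2p + 1) = 8pwy + 4pw + 4py + 2p + 4wy + 2w + 2y + 1.
Every term except the constant is even, so this is 2(4pwy + 2pw + 2py + p + 2wy + w + y) + 1,
and 4pwy + 2pw + 2py + p + 2wy + w + y ∈ ℤ gives the required form.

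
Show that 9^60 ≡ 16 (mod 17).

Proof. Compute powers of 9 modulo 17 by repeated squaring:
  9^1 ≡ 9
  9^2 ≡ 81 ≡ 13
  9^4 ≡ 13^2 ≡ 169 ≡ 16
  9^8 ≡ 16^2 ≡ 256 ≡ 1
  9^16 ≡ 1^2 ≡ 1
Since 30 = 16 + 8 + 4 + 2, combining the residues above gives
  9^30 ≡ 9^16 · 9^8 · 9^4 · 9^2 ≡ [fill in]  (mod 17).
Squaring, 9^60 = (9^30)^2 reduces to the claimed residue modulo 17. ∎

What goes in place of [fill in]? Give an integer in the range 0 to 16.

Multiply the listed residues: 1 · 1 · 16 · 13 = 1 → 16 → 208.
Reducing modulo 17: 208 = 12·17 + 4, so 9^30 ≡ 4.

4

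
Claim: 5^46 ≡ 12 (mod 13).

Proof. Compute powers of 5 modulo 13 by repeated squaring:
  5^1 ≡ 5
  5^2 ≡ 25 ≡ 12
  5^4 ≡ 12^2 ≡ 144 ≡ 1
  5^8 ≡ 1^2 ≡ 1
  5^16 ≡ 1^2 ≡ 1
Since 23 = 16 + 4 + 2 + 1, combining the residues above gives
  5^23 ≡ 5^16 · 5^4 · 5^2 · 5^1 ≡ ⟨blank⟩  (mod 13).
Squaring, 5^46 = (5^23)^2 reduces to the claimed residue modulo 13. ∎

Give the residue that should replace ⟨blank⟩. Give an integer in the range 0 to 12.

Multiply the listed residues: 1 · 1 · 12 · 5 = 1 → 12 → 60.
Reducing modulo 13: 60 = 4·13 + 8, so 5^23 ≡ 8.

8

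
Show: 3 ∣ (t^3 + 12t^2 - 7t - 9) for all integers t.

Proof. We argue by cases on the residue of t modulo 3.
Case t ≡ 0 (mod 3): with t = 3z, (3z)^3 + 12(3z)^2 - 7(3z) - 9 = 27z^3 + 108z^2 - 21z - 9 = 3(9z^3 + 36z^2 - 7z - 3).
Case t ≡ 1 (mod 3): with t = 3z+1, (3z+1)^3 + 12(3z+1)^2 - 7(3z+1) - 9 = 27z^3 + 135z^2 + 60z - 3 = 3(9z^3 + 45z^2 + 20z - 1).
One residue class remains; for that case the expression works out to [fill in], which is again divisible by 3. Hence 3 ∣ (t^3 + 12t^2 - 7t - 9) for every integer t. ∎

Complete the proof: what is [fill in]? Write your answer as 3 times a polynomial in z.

3(9z^3 + 54z^2 + 53z + 11)

The residues treated are {0, 1}, so the missing case is t ≡ 2 (mod 3); write t = 3z+2.
Then (3z+2)^3 + 12(3z+2)^2 - 7(3z+2) - 9 = 27z^3 + 162z^2 + 159z + 33 = 3(9z^3 + 54z^2 + 53z + 11).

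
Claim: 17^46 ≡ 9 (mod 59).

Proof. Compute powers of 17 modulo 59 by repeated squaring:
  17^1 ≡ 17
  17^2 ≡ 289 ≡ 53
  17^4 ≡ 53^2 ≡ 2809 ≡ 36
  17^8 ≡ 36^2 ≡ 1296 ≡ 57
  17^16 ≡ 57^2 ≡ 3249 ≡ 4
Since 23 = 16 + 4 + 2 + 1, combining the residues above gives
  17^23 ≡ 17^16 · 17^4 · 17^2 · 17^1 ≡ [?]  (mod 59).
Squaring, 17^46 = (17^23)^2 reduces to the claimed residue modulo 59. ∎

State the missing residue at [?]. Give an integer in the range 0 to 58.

3

Multiply the listed residues: 4 · 36 · 53 · 17 = 144 → 7632 → 129744.
Reducing modulo 59: 129744 = 2199·59 + 3, so 17^23 ≡ 3.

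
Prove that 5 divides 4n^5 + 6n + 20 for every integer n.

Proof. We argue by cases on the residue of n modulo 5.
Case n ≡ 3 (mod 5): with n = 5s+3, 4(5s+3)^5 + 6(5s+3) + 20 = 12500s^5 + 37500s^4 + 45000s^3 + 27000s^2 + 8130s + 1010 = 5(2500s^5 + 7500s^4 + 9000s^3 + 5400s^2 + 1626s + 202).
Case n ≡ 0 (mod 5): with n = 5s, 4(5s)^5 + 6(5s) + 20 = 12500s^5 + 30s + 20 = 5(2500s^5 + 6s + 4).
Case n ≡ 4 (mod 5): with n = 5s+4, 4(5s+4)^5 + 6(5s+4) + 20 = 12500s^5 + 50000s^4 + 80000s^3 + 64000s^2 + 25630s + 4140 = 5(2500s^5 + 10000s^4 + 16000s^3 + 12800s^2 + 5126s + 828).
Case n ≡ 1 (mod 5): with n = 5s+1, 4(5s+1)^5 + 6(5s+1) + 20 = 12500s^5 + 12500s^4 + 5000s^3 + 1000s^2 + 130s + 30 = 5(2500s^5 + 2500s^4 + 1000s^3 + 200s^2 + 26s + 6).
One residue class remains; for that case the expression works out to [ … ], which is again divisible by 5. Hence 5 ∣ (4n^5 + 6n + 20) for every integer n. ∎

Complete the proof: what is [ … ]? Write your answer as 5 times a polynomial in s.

The residues treated are {3, 0, 4, 1}, so the missing case is n ≡ 2 (mod 5); write n = 5s+2.
Then 4(5s+2)^5 + 6(5s+2) + 20 = 12500s^5 + 25000s^4 + 20000s^3 + 8000s^2 + 1630s + 160 = 5(2500s^5 + 5000s^4 + 4000s^3 + 1600s^2 + 326s + 32).

5(2500s^5 + 5000s^4 + 4000s^3 + 1600s^2 + 326s + 32)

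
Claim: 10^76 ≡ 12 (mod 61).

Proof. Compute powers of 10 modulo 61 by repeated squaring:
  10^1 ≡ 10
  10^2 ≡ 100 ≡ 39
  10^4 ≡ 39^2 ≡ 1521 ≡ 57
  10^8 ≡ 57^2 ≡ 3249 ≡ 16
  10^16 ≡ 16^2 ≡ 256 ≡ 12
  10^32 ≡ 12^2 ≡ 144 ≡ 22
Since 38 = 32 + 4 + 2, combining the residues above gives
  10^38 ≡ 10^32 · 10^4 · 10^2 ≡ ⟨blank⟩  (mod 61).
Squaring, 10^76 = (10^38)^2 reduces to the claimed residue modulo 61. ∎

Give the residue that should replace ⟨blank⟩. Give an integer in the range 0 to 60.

45

Multiply the listed residues: 22 · 57 · 39 = 1254 → 48906.
Reducing modulo 61: 48906 = 801·61 + 45, so 10^38 ≡ 45.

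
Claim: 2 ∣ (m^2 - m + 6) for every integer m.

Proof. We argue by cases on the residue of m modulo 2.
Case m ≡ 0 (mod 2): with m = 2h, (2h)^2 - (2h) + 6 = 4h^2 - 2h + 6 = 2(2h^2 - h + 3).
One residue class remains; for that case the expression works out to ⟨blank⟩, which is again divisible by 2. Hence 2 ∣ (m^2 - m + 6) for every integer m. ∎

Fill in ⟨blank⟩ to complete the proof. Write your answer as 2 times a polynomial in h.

2(2h^2 + h + 3)

Only m ≡ 1 (mod 2) is unaccounted for. Put m = 2h+1:
(2h+1)^2 - (2h+1) + 6 expands to 4h^2 + 2h + 6,
and factoring out 2 leaves 2(2h^2 + h + 3).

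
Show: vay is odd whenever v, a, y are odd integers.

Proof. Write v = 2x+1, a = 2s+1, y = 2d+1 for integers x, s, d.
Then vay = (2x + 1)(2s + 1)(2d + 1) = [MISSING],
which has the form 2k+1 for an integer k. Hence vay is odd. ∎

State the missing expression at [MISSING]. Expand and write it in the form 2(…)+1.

2(4dsx + 2ds + 2dx + d + 2sx + s + x) + 1

Expanding: (2x + 1)(2s + 1)(2d + 1) = 8dsx + 4ds + 4dx + 2d + 4sx + 2s + 2x + 1.
Every term except the constant is even, so this is 2(4dsx + 2ds + 2dx + d + 2sx + s + x) + 1,
and 4dsx + 2ds + 2dx + d + 2sx + s + x ∈ ℤ gives the required form.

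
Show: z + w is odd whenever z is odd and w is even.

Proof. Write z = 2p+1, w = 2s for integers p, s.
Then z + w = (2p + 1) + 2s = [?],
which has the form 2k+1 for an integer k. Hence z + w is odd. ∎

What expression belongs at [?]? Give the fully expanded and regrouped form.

Expanding: (2p + 1) + 2s = 2p + 2s + 1.
Every term except the constant is even, so this is 2(p + s) + 1,
and p + s ∈ ℤ gives the required form.

2(p + s) + 1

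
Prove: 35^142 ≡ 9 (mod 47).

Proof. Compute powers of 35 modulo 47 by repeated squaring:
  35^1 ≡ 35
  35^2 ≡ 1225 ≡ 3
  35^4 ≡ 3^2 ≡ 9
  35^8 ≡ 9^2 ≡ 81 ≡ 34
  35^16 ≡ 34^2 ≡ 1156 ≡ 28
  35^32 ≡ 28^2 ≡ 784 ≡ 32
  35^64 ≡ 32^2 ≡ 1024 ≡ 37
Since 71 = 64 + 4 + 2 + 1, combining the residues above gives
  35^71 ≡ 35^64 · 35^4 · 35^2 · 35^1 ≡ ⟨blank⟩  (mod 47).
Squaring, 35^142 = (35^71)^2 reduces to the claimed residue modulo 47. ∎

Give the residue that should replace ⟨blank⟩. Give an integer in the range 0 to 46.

35^64 · 35^4 · 35^2 · 35^1 ≡ 37 · 9 · 3 · 35 = 34965.
34965 mod 47 = 44, so 35^71 ≡ 44 (mod 47).

44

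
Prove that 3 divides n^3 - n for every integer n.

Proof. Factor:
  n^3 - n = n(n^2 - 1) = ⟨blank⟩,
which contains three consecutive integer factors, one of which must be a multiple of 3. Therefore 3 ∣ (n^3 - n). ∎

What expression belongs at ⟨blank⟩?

n(n^2 - 1) = n(n - 1)(n + 1) = (n - 1)n(n + 1).
These three factors are consecutive integers, so their product is divisible by 3.

(n - 1)n(n + 1)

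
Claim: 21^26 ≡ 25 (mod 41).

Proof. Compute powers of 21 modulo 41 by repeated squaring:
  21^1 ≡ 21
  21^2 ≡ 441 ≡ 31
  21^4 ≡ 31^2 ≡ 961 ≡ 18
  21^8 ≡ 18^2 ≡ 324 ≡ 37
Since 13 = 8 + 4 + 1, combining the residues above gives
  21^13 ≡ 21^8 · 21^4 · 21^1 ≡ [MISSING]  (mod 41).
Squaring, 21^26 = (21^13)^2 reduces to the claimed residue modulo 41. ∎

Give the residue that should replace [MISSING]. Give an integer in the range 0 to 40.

5

21^8 · 21^4 · 21^1 ≡ 37 · 18 · 21 = 13986.
13986 mod 41 = 5, so 21^13 ≡ 5 (mod 41).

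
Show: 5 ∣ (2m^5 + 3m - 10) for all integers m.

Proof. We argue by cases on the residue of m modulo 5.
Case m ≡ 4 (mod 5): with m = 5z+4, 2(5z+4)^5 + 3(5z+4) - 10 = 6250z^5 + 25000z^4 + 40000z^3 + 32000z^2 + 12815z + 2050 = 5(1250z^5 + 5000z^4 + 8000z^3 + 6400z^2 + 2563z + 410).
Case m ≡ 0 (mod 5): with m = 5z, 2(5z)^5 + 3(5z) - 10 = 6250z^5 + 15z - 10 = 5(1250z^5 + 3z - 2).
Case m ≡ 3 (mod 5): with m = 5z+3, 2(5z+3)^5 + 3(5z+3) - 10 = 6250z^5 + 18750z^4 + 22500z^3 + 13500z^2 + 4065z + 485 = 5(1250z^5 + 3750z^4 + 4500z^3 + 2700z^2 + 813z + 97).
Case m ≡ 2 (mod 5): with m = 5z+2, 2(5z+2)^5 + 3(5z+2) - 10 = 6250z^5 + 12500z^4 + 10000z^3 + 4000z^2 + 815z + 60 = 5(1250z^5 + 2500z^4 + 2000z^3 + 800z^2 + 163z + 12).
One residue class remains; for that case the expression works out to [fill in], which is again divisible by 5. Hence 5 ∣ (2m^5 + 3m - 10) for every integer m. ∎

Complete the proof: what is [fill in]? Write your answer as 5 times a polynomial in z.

5(1250z^5 + 1250z^4 + 500z^3 + 100z^2 + 13z - 1)

Only m ≡ 1 (mod 5) is unaccounted for. Put m = 5z+1:
2(5z+1)^5 + 3(5z+1) - 10 expands to 6250z^5 + 6250z^4 + 2500z^3 + 500z^2 + 65z - 5,
and factoring out 5 leaves 5(1250z^5 + 1250z^4 + 500z^3 + 100z^2 + 13z - 1).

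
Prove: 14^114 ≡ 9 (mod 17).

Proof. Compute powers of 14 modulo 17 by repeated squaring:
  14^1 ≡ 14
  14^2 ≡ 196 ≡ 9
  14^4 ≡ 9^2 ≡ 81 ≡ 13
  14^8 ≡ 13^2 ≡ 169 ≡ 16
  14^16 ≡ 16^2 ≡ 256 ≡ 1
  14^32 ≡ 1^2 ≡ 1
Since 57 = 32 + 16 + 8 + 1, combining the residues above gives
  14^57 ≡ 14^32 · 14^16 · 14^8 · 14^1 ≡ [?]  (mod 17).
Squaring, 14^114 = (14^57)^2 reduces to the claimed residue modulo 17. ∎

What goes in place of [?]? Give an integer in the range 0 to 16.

3

Multiply the listed residues: 1 · 1 · 16 · 14 = 1 → 16 → 224.
Reducing modulo 17: 224 = 13·17 + 3, so 14^57 ≡ 3.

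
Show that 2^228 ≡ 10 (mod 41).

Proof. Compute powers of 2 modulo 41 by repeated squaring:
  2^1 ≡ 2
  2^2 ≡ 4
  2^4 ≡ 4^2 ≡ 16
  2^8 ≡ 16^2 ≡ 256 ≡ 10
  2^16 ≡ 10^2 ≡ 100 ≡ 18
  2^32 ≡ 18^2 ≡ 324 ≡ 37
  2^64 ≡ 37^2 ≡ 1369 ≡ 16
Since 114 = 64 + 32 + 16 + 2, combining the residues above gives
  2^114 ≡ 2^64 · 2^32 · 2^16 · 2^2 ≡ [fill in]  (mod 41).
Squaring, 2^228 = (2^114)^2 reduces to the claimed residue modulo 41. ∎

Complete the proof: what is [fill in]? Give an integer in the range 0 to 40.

Multiply the listed residues: 16 · 37 · 18 · 4 = 592 → 10656 → 42624.
Reducing modulo 41: 42624 = 1039·41 + 25, so 2^114 ≡ 25.

25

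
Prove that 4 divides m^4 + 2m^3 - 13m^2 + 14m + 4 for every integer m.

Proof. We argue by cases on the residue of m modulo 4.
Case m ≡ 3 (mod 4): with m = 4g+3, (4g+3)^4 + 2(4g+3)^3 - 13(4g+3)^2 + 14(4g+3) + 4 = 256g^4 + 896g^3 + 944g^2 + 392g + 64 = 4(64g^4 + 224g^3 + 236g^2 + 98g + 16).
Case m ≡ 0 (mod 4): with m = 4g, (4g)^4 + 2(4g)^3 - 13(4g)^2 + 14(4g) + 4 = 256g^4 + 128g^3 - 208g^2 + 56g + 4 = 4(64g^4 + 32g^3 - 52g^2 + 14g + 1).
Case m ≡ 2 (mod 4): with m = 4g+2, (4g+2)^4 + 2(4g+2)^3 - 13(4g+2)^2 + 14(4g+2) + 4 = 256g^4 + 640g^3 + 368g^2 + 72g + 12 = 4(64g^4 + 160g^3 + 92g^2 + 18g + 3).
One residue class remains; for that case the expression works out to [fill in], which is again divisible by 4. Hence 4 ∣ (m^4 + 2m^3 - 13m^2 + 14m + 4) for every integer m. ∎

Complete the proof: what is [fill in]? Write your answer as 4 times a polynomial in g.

4(64g^4 + 96g^3 - 4g^2 - 2g + 2)

Only m ≡ 1 (mod 4) is unaccounted for. Put m = 4g+1:
(4g+1)^4 + 2(4g+1)^3 - 13(4g+1)^2 + 14(4g+1) + 4 expands to 256g^4 + 384g^3 - 16g^2 - 8g + 8,
and factoring out 4 leaves 4(64g^4 + 96g^3 - 4g^2 - 2g + 2).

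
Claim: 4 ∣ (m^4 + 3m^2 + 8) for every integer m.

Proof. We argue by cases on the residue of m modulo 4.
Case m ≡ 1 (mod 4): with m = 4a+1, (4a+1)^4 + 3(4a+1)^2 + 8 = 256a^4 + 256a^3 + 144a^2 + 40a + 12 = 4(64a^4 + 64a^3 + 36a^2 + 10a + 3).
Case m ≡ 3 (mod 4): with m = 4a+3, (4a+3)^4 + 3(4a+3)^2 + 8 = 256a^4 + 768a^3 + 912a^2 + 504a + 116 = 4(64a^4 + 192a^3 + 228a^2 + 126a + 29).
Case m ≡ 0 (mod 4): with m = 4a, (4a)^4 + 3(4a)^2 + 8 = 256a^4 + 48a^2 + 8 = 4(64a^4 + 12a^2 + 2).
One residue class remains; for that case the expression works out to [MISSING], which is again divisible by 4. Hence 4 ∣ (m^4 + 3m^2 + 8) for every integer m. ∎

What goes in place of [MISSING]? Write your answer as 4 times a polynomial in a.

Only m ≡ 2 (mod 4) is unaccounted for. Put m = 4a+2:
(4a+2)^4 + 3(4a+2)^2 + 8 expands to 256a^4 + 512a^3 + 432a^2 + 176a + 36,
and factoring out 4 leaves 4(64a^4 + 128a^3 + 108a^2 + 44a + 9).

4(64a^4 + 128a^3 + 108a^2 + 44a + 9)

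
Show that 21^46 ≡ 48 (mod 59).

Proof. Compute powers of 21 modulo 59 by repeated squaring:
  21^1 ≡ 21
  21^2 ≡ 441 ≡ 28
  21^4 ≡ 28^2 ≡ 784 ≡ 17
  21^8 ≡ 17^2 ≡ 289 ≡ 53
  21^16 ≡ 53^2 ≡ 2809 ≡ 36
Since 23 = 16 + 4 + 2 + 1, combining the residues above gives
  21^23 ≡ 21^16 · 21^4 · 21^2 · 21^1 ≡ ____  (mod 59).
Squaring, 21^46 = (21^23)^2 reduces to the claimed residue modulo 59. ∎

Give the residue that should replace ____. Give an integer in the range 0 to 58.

15

21^16 · 21^4 · 21^2 · 21^1 ≡ 36 · 17 · 28 · 21 = 359856.
359856 mod 59 = 15, so 21^23 ≡ 15 (mod 59).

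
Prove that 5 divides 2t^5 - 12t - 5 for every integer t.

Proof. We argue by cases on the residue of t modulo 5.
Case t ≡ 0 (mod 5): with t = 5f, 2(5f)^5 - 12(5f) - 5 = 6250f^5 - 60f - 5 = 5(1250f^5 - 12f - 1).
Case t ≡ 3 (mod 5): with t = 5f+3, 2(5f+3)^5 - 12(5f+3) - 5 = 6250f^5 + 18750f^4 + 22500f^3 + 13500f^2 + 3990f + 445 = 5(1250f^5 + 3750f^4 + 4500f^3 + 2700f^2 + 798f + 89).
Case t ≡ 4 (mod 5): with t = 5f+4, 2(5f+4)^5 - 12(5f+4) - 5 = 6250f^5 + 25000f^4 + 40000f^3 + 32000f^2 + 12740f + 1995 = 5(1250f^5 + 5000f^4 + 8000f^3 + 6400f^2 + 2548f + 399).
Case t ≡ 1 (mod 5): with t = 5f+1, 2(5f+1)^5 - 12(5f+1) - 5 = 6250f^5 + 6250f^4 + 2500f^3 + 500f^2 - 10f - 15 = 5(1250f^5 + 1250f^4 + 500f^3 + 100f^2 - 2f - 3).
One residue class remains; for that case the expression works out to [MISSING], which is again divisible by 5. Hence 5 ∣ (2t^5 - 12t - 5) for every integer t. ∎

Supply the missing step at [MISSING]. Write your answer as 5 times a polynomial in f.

The residues treated are {0, 3, 4, 1}, so the missing case is t ≡ 2 (mod 5); write t = 5f+2.
Then 2(5f+2)^5 - 12(5f+2) - 5 = 6250f^5 + 12500f^4 + 10000f^3 + 4000f^2 + 740f + 35 = 5(1250f^5 + 2500f^4 + 2000f^3 + 800f^2 + 148f + 7).

5(1250f^5 + 2500f^4 + 2000f^3 + 800f^2 + 148f + 7)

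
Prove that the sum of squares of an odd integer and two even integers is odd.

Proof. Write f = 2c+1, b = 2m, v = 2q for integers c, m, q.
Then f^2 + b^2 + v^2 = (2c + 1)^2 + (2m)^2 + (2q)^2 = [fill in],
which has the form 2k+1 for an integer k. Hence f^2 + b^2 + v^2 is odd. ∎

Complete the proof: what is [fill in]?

Expanding: (2c + 1)^2 + (2m)^2 + (2q)^2 = 4c^2 + 4c + 4m^2 + 4q^2 + 1.
Every term except the constant is even, so this is 2(2c^2 + 2c + 2m^2 + 2q^2) + 1,
and 2c^2 + 2c + 2m^2 + 2q^2 ∈ ℤ gives the required form.

2(2c^2 + 2c + 2m^2 + 2q^2) + 1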